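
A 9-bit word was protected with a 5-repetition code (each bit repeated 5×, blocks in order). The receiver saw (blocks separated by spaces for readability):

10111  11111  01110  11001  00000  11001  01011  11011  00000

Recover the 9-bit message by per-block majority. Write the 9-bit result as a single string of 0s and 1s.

Block 1 (10111): 4 ones → 1
Block 2 (11111): 5 ones → 1
Block 3 (01110): 3 ones → 1
Block 4 (11001): 3 ones → 1
Block 5 (00000): 0 ones → 0
Block 6 (11001): 3 ones → 1
Block 7 (01011): 3 ones → 1
Block 8 (11011): 4 ones → 1
Block 9 (00000): 0 ones → 0

111101110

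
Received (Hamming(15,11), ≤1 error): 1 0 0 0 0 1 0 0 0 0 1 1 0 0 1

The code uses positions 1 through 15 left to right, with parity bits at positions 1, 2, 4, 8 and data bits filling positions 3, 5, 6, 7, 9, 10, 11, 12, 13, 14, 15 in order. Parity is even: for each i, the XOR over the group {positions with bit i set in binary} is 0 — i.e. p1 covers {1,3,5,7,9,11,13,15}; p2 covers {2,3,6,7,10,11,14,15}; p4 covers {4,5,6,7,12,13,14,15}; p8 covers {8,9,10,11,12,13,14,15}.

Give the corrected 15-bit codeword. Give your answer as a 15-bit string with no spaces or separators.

100001000011000

s1 (pos 1,3,5,7,9,11,13,15): 1⊕0⊕0⊕0⊕0⊕1⊕0⊕1 = 1
s2 (pos 2,3,6,7,10,11,14,15): 0⊕0⊕1⊕0⊕0⊕1⊕0⊕1 = 1
s4 (pos 4,5,6,7,12,13,14,15): 0⊕0⊕1⊕0⊕1⊕0⊕0⊕1 = 1
s8 (pos 8,9,10,11,12,13,14,15): 0⊕0⊕0⊕1⊕1⊕0⊕0⊕1 = 1
Syndrome s8…s1 = 1111 → error at position 15.
Flip position 15: 100001000011001 → 100001000011000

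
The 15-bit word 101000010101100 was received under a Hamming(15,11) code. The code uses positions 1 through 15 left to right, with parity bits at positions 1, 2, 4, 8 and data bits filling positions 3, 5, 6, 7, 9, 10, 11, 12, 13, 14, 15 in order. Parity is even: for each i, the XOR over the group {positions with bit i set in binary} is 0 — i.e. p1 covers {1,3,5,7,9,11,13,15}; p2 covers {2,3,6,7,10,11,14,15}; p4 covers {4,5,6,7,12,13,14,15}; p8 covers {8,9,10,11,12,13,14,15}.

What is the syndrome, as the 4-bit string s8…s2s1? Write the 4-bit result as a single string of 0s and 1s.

0001

s1 (pos 1,3,5,7,9,11,13,15): 1⊕1⊕0⊕0⊕0⊕0⊕1⊕0 = 1
s2 (pos 2,3,6,7,10,11,14,15): 0⊕1⊕0⊕0⊕1⊕0⊕0⊕0 = 0
s4 (pos 4,5,6,7,12,13,14,15): 0⊕0⊕0⊕0⊕1⊕1⊕0⊕0 = 0
s8 (pos 8,9,10,11,12,13,14,15): 1⊕0⊕1⊕0⊕1⊕1⊕0⊕0 = 0
Syndrome s8…s1 = 0001 → error at position 1.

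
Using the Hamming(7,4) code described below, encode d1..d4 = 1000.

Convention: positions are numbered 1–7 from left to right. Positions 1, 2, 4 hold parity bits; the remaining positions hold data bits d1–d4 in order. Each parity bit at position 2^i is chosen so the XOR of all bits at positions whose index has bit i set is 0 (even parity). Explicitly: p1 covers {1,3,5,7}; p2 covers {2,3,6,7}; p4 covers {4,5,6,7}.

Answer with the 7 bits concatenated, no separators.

Place data at non-parity positions: p1 p2 1 p4 0 0 0
p1 (pos 1,3,5,7): XOR of data positions = 1⊕0⊕0 = 1
p2 (pos 2,3,6,7): XOR of data positions = 1⊕0⊕0 = 1
p4 (pos 4,5,6,7): XOR of data positions = 0⊕0⊕0 = 0
Codeword: 1110000

1110000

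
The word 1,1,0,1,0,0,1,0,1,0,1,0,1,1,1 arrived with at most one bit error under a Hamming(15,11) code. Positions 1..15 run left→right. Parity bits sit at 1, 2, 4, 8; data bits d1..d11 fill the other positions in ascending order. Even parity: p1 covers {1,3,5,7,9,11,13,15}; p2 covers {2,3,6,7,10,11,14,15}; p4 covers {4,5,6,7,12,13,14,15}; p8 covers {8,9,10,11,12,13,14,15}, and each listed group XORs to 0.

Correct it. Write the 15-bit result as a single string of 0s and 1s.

s1 (pos 1,3,5,7,9,11,13,15): 1⊕0⊕0⊕1⊕1⊕1⊕1⊕1 = 0
s2 (pos 2,3,6,7,10,11,14,15): 1⊕0⊕0⊕1⊕0⊕1⊕1⊕1 = 1
s4 (pos 4,5,6,7,12,13,14,15): 1⊕0⊕0⊕1⊕0⊕1⊕1⊕1 = 1
s8 (pos 8,9,10,11,12,13,14,15): 0⊕1⊕0⊕1⊕0⊕1⊕1⊕1 = 1
Syndrome s8…s1 = 1110 → error at position 14.
Flip position 14: 110100101010111 → 110100101010101

110100101010101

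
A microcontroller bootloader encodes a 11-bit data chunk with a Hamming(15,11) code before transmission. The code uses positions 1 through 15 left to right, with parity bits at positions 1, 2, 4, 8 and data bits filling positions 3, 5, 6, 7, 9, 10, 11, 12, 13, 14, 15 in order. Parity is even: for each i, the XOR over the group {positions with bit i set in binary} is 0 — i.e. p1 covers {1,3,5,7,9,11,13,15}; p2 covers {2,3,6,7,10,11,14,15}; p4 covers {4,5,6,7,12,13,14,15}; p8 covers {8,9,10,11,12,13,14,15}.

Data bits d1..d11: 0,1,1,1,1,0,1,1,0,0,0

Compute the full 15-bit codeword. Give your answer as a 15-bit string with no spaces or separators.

Place data at non-parity positions: p1 p2 0 p4 1 1 1 p8 1 0 1 1 0 0 0
p1 (pos 1,3,5,7,9,11,13,15): XOR of data positions = 0⊕1⊕1⊕1⊕1⊕0⊕0 = 0
p2 (pos 2,3,6,7,10,11,14,15): XOR of data positions = 0⊕1⊕1⊕0⊕1⊕0⊕0 = 1
p4 (pos 4,5,6,7,12,13,14,15): XOR of data positions = 1⊕1⊕1⊕1⊕0⊕0⊕0 = 0
p8 (pos 8,9,10,11,12,13,14,15): XOR of data positions = 1⊕0⊕1⊕1⊕0⊕0⊕0 = 1
Codeword: 010011111011000

010011111011000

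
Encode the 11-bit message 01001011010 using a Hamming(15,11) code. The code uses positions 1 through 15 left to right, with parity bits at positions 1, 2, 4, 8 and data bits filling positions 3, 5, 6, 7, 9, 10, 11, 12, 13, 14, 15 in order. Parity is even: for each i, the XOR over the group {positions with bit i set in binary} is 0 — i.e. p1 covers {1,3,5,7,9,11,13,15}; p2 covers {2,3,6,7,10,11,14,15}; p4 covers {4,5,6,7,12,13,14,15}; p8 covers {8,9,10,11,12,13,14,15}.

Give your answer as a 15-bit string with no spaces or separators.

100110001011010

Place data at non-parity positions: p1 p2 0 p4 1 0 0 p8 1 0 1 1 0 1 0
p1 (pos 1,3,5,7,9,11,13,15): XOR of data positions = 0⊕1⊕0⊕1⊕1⊕0⊕0 = 1
p2 (pos 2,3,6,7,10,11,14,15): XOR of data positions = 0⊕0⊕0⊕0⊕1⊕1⊕0 = 0
p4 (pos 4,5,6,7,12,13,14,15): XOR of data positions = 1⊕0⊕0⊕1⊕0⊕1⊕0 = 1
p8 (pos 8,9,10,11,12,13,14,15): XOR of data positions = 1⊕0⊕1⊕1⊕0⊕1⊕0 = 0
Codeword: 100110001011010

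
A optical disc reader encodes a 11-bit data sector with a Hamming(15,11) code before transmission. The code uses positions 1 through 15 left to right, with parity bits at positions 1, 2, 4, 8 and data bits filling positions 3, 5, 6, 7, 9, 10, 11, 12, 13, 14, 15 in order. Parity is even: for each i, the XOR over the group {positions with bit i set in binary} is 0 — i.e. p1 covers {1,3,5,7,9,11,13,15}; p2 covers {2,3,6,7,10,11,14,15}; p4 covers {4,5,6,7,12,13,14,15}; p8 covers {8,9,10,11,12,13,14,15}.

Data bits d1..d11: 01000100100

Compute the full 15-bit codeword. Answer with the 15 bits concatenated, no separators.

Place data at non-parity positions: p1 p2 0 p4 1 0 0 p8 0 1 0 0 1 0 0
p1 (pos 1,3,5,7,9,11,13,15): XOR of data positions = 0⊕1⊕0⊕0⊕0⊕1⊕0 = 0
p2 (pos 2,3,6,7,10,11,14,15): XOR of data positions = 0⊕0⊕0⊕1⊕0⊕0⊕0 = 1
p4 (pos 4,5,6,7,12,13,14,15): XOR of data positions = 1⊕0⊕0⊕0⊕1⊕0⊕0 = 0
p8 (pos 8,9,10,11,12,13,14,15): XOR of data positions = 0⊕1⊕0⊕0⊕1⊕0⊕0 = 0
Codeword: 010010000100100

010010000100100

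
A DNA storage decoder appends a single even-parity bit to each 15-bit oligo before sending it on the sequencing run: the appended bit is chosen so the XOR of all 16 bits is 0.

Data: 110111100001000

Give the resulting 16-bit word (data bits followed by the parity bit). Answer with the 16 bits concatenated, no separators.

1101111000010001

XOR of the 15 data bits: 1⊕1⊕0⊕1⊕1⊕1⊕1⊕0⊕0⊕0⊕0⊕1⊕0⊕0⊕0 = 1
Parity bit = 1 (so all 16 bits XOR to 0).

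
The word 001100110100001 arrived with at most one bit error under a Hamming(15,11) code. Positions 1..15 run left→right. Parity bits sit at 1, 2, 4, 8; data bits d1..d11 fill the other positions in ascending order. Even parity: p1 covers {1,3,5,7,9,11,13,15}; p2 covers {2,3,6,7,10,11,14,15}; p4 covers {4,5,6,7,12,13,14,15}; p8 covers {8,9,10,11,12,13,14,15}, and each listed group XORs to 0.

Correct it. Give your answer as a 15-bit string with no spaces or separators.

001100110100101

s1 (pos 1,3,5,7,9,11,13,15): 0⊕1⊕0⊕1⊕0⊕0⊕0⊕1 = 1
s2 (pos 2,3,6,7,10,11,14,15): 0⊕1⊕0⊕1⊕1⊕0⊕0⊕1 = 0
s4 (pos 4,5,6,7,12,13,14,15): 1⊕0⊕0⊕1⊕0⊕0⊕0⊕1 = 1
s8 (pos 8,9,10,11,12,13,14,15): 1⊕0⊕1⊕0⊕0⊕0⊕0⊕1 = 1
Syndrome s8…s1 = 1101 → error at position 13.
Flip position 13: 001100110100001 → 001100110100101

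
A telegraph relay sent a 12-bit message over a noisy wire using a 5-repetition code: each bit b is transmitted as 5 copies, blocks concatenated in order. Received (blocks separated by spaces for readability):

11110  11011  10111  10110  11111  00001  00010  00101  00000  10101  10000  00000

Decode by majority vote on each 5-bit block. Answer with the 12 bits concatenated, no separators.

Block 1 (11110): 4 ones → 1
Block 2 (11011): 4 ones → 1
Block 3 (10111): 4 ones → 1
Block 4 (10110): 3 ones → 1
Block 5 (11111): 5 ones → 1
Block 6 (00001): 1 one → 0
Block 7 (00010): 1 one → 0
Block 8 (00101): 2 ones → 0
Block 9 (00000): 0 ones → 0
Block 10 (10101): 3 ones → 1
Block 11 (10000): 1 one → 0
Block 12 (00000): 0 ones → 0

111110000100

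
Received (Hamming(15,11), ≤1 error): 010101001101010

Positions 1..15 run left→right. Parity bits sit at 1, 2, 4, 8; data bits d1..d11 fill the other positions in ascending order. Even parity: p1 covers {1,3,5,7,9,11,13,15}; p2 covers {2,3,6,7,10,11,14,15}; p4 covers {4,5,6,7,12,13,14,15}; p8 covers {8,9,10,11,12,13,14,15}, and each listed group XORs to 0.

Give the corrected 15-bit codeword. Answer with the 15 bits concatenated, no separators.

110101001101010

s1 (pos 1,3,5,7,9,11,13,15): 0⊕0⊕0⊕0⊕1⊕0⊕0⊕0 = 1
s2 (pos 2,3,6,7,10,11,14,15): 1⊕0⊕1⊕0⊕1⊕0⊕1⊕0 = 0
s4 (pos 4,5,6,7,12,13,14,15): 1⊕0⊕1⊕0⊕1⊕0⊕1⊕0 = 0
s8 (pos 8,9,10,11,12,13,14,15): 0⊕1⊕1⊕0⊕1⊕0⊕1⊕0 = 0
Syndrome s8…s1 = 0001 → error at position 1.
Flip position 1: 010101001101010 → 110101001101010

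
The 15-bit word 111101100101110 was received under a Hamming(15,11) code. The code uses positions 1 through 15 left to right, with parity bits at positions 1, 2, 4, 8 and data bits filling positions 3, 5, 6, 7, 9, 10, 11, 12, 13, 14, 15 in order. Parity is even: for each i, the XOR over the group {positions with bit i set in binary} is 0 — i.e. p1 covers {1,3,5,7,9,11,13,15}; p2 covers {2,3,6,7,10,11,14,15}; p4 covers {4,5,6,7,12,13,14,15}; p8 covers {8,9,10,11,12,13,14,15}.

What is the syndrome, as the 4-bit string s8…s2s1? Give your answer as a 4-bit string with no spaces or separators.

s1 (pos 1,3,5,7,9,11,13,15): 1⊕1⊕0⊕1⊕0⊕0⊕1⊕0 = 0
s2 (pos 2,3,6,7,10,11,14,15): 1⊕1⊕1⊕1⊕1⊕0⊕1⊕0 = 0
s4 (pos 4,5,6,7,12,13,14,15): 1⊕0⊕1⊕1⊕1⊕1⊕1⊕0 = 0
s8 (pos 8,9,10,11,12,13,14,15): 0⊕0⊕1⊕0⊕1⊕1⊕1⊕0 = 0
Syndrome s8…s1 = 0000 → no error.

0000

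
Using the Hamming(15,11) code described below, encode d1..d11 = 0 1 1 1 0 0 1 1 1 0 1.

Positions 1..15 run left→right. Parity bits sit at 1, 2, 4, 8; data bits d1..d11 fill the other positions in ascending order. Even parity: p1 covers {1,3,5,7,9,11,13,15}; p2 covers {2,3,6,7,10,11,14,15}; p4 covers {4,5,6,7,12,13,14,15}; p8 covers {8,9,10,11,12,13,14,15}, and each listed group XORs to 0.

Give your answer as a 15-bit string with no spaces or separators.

Place data at non-parity positions: p1 p2 0 p4 1 1 1 p8 0 0 1 1 1 0 1
p1 (pos 1,3,5,7,9,11,13,15): XOR of data positions = 0⊕1⊕1⊕0⊕1⊕1⊕1 = 1
p2 (pos 2,3,6,7,10,11,14,15): XOR of data positions = 0⊕1⊕1⊕0⊕1⊕0⊕1 = 0
p4 (pos 4,5,6,7,12,13,14,15): XOR of data positions = 1⊕1⊕1⊕1⊕1⊕0⊕1 = 0
p8 (pos 8,9,10,11,12,13,14,15): XOR of data positions = 0⊕0⊕1⊕1⊕1⊕0⊕1 = 0
Codeword: 100011100011101

100011100011101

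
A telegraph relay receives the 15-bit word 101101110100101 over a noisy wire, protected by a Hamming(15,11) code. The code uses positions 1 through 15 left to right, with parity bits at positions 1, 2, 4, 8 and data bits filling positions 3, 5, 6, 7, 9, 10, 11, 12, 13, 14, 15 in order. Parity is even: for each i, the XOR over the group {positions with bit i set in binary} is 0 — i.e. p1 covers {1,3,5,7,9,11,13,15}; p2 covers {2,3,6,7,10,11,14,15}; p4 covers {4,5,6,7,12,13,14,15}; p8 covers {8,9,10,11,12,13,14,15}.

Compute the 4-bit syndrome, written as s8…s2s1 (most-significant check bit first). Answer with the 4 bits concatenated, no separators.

s1 (pos 1,3,5,7,9,11,13,15): 1⊕1⊕0⊕1⊕0⊕0⊕1⊕1 = 1
s2 (pos 2,3,6,7,10,11,14,15): 0⊕1⊕1⊕1⊕1⊕0⊕0⊕1 = 1
s4 (pos 4,5,6,7,12,13,14,15): 1⊕0⊕1⊕1⊕0⊕1⊕0⊕1 = 1
s8 (pos 8,9,10,11,12,13,14,15): 1⊕0⊕1⊕0⊕0⊕1⊕0⊕1 = 0
Syndrome s8…s1 = 0111 → error at position 7.

0111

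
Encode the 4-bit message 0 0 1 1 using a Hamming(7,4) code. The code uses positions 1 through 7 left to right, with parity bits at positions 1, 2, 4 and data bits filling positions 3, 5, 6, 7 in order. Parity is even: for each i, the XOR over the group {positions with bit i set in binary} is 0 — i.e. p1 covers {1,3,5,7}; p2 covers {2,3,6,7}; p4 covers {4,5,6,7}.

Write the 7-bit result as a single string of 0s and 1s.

Place data at non-parity positions: p1 p2 0 p4 0 1 1
p1 (pos 1,3,5,7): XOR of data positions = 0⊕0⊕1 = 1
p2 (pos 2,3,6,7): XOR of data positions = 0⊕1⊕1 = 0
p4 (pos 4,5,6,7): XOR of data positions = 0⊕1⊕1 = 0
Codeword: 1000011

1000011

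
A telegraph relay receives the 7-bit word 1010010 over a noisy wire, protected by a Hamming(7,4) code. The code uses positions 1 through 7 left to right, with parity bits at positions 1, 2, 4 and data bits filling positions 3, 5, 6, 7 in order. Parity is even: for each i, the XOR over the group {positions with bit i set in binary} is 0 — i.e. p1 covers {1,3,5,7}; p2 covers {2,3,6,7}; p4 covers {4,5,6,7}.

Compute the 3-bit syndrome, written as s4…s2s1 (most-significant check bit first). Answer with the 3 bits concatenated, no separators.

100

s1 (pos 1,3,5,7): 1⊕1⊕0⊕0 = 0
s2 (pos 2,3,6,7): 0⊕1⊕1⊕0 = 0
s4 (pos 4,5,6,7): 0⊕0⊕1⊕0 = 1
Syndrome s4…s1 = 100 → error at position 4.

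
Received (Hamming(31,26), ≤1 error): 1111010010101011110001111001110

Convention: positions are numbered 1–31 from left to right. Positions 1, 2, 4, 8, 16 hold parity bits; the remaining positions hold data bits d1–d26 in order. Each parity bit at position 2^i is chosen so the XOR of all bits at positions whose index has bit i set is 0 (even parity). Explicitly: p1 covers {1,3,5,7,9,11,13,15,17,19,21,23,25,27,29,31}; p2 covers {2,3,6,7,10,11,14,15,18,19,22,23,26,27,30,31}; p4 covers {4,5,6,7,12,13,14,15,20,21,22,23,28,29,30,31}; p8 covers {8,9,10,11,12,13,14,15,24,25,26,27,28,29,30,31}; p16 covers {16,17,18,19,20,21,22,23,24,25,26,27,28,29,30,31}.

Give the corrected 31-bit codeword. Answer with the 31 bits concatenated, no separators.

1111010010101111110001111001110

s1 (pos 1,3,5,7,9,11,13,15,17,19,21,23,25,27,29,31): 1⊕1⊕0⊕0⊕1⊕1⊕1⊕1⊕1⊕0⊕0⊕1⊕1⊕0⊕1⊕0 = 0
s2 (pos 2,3,6,7,10,11,14,15,18,19,22,23,26,27,30,31): 1⊕1⊕1⊕0⊕0⊕1⊕0⊕1⊕1⊕0⊕1⊕1⊕0⊕0⊕1⊕0 = 1
s4 (pos 4,5,6,7,12,13,14,15,20,21,22,23,28,29,30,31): 1⊕0⊕1⊕0⊕0⊕1⊕0⊕1⊕0⊕0⊕1⊕1⊕1⊕1⊕1⊕0 = 1
s8 (pos 8,9,10,11,12,13,14,15,24,25,26,27,28,29,30,31): 0⊕1⊕0⊕1⊕0⊕1⊕0⊕1⊕1⊕1⊕0⊕0⊕1⊕1⊕1⊕0 = 1
s16 (pos 16,17,18,19,20,21,22,23,24,25,26,27,28,29,30,31): 1⊕1⊕1⊕0⊕0⊕0⊕1⊕1⊕1⊕1⊕0⊕0⊕1⊕1⊕1⊕0 = 0
Syndrome s16…s1 = 01110 → error at position 14.
Flip position 14: 1111010010101011110001111001110 → 1111010010101111110001111001110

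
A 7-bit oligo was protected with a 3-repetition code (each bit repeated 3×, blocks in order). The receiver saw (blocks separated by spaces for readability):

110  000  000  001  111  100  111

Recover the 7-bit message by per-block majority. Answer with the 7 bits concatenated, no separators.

1000101

Block 1 (110): 2 ones → 1
Block 2 (000): 0 ones → 0
Block 3 (000): 0 ones → 0
Block 4 (001): 1 one → 0
Block 5 (111): 3 ones → 1
Block 6 (100): 1 one → 0
Block 7 (111): 3 ones → 1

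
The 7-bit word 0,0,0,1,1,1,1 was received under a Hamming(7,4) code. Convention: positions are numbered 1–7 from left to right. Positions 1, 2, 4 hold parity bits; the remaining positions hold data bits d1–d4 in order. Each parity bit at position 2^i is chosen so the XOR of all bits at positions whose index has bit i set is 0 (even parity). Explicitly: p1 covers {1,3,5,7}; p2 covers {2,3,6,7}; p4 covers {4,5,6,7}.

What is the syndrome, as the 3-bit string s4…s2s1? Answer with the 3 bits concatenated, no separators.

s1 (pos 1,3,5,7): 0⊕0⊕1⊕1 = 0
s2 (pos 2,3,6,7): 0⊕0⊕1⊕1 = 0
s4 (pos 4,5,6,7): 1⊕1⊕1⊕1 = 0
Syndrome s4…s1 = 000 → no error.

000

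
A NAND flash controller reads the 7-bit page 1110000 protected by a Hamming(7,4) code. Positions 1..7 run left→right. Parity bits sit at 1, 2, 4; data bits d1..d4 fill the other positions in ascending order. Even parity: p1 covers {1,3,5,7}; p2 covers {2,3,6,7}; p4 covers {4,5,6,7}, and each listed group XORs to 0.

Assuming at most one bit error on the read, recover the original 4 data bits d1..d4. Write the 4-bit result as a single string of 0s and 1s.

s1 (pos 1,3,5,7): 1⊕1⊕0⊕0 = 0
s2 (pos 2,3,6,7): 1⊕1⊕0⊕0 = 0
s4 (pos 4,5,6,7): 0⊕0⊕0⊕0 = 0
Syndrome s4…s1 = 000 → no error.
Read data bits from positions 3,5,6,7: 1000

1000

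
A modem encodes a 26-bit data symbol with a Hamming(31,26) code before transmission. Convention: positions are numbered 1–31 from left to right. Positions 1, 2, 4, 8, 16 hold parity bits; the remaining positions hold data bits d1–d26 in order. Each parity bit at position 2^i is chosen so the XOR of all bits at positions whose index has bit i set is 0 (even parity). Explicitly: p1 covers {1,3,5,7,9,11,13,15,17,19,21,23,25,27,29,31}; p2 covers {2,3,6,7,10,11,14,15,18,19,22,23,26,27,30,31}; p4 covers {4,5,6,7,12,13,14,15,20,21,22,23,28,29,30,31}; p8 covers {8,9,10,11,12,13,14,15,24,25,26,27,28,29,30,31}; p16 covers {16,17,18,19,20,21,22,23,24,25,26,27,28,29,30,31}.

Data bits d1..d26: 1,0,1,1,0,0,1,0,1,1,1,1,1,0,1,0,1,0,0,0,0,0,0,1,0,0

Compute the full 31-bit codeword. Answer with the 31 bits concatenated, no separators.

1010011100101111110101000000100

Place data at non-parity positions: p1 p2 1 p4 0 1 1 p8 0 0 1 0 1 1 1 p16 1 1 0 1 0 1 0 0 0 0 0 0 1 0 0
p1 (pos 1,3,5,7,9,11,13,15,17,19,21,23,25,27,29,31): XOR of data positions = 1⊕0⊕1⊕0⊕1⊕1⊕1⊕1⊕0⊕0⊕0⊕0⊕0⊕1⊕0 = 1
p2 (pos 2,3,6,7,10,11,14,15,18,19,22,23,26,27,30,31): XOR of data positions = 1⊕1⊕1⊕0⊕1⊕1⊕1⊕1⊕0⊕1⊕0⊕0⊕0⊕0⊕0 = 0
p4 (pos 4,5,6,7,12,13,14,15,20,21,22,23,28,29,30,31): XOR of data positions = 0⊕1⊕1⊕0⊕1⊕1⊕1⊕1⊕0⊕1⊕0⊕0⊕1⊕0⊕0 = 0
p8 (pos 8,9,10,11,12,13,14,15,24,25,26,27,28,29,30,31): XOR of data positions = 0⊕0⊕1⊕0⊕1⊕1⊕1⊕0⊕0⊕0⊕0⊕0⊕1⊕0⊕0 = 1
p16 (pos 16,17,18,19,20,21,22,23,24,25,26,27,28,29,30,31): XOR of data positions = 1⊕1⊕0⊕1⊕0⊕1⊕0⊕0⊕0⊕0⊕0⊕0⊕1⊕0⊕0 = 1
Codeword: 1010011100101111110101000000100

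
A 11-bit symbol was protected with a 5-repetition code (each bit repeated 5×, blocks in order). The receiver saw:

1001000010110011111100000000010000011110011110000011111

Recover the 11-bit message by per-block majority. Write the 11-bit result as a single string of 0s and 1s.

00110001101

Block 1 (10010): 2 ones → 0
Block 2 (00010): 1 one → 0
Block 3 (11001): 3 ones → 1
Block 4 (11111): 5 ones → 1
Block 5 (00000): 0 ones → 0
Block 6 (00001): 1 one → 0
Block 7 (00000): 0 ones → 0
Block 8 (11110): 4 ones → 1
Block 9 (01111): 4 ones → 1
Block 10 (00000): 0 ones → 0
Block 11 (11111): 5 ones → 1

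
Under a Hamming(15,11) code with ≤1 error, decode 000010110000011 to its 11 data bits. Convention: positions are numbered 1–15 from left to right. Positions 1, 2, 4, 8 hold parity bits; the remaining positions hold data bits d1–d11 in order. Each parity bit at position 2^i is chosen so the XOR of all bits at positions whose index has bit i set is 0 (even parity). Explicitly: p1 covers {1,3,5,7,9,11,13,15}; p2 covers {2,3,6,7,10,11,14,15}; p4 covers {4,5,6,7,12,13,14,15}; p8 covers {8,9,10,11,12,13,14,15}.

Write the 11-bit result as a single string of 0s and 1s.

01010010011

s1 (pos 1,3,5,7,9,11,13,15): 0⊕0⊕1⊕1⊕0⊕0⊕0⊕1 = 1
s2 (pos 2,3,6,7,10,11,14,15): 0⊕0⊕0⊕1⊕0⊕0⊕1⊕1 = 1
s4 (pos 4,5,6,7,12,13,14,15): 0⊕1⊕0⊕1⊕0⊕0⊕1⊕1 = 0
s8 (pos 8,9,10,11,12,13,14,15): 1⊕0⊕0⊕0⊕0⊕0⊕1⊕1 = 1
Syndrome s8…s1 = 1011 → error at position 11.
Flip position 11: 000010110000011 → 000010110010011
Read data bits from positions 3,5,6,7,9,10,11,12,13,14,15: 01010010011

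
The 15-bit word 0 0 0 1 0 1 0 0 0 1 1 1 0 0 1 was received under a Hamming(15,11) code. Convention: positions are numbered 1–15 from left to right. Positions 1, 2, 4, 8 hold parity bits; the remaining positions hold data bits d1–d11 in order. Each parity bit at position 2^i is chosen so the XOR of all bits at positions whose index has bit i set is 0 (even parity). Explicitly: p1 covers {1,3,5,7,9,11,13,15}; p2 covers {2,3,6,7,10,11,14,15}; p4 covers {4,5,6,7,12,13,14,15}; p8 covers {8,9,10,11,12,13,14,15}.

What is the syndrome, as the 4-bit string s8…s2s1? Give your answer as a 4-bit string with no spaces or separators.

0000

s1 (pos 1,3,5,7,9,11,13,15): 0⊕0⊕0⊕0⊕0⊕1⊕0⊕1 = 0
s2 (pos 2,3,6,7,10,11,14,15): 0⊕0⊕1⊕0⊕1⊕1⊕0⊕1 = 0
s4 (pos 4,5,6,7,12,13,14,15): 1⊕0⊕1⊕0⊕1⊕0⊕0⊕1 = 0
s8 (pos 8,9,10,11,12,13,14,15): 0⊕0⊕1⊕1⊕1⊕0⊕0⊕1 = 0
Syndrome s8…s1 = 0000 → no error.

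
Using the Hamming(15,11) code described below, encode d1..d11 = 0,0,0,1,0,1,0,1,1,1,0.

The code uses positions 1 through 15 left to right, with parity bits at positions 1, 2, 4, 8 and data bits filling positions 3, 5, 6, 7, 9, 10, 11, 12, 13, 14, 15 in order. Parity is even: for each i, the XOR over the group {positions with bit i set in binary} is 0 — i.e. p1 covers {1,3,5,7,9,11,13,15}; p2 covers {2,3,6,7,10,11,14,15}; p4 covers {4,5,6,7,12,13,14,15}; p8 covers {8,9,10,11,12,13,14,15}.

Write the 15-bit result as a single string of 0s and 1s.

Place data at non-parity positions: p1 p2 0 p4 0 0 1 p8 0 1 0 1 1 1 0
p1 (pos 1,3,5,7,9,11,13,15): XOR of data positions = 0⊕0⊕1⊕0⊕0⊕1⊕0 = 0
p2 (pos 2,3,6,7,10,11,14,15): XOR of data positions = 0⊕0⊕1⊕1⊕0⊕1⊕0 = 1
p4 (pos 4,5,6,7,12,13,14,15): XOR of data positions = 0⊕0⊕1⊕1⊕1⊕1⊕0 = 0
p8 (pos 8,9,10,11,12,13,14,15): XOR of data positions = 0⊕1⊕0⊕1⊕1⊕1⊕0 = 0
Codeword: 010000100101110

010000100101110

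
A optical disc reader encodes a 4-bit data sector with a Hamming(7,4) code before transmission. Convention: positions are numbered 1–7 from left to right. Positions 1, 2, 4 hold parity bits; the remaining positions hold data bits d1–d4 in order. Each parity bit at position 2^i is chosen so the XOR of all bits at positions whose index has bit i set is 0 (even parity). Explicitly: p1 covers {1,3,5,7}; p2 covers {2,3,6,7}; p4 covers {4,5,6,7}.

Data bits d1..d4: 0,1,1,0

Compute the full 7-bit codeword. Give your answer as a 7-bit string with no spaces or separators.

1100110

Place data at non-parity positions: p1 p2 0 p4 1 1 0
p1 (pos 1,3,5,7): XOR of data positions = 0⊕1⊕0 = 1
p2 (pos 2,3,6,7): XOR of data positions = 0⊕1⊕0 = 1
p4 (pos 4,5,6,7): XOR of data positions = 1⊕1⊕0 = 0
Codeword: 1100110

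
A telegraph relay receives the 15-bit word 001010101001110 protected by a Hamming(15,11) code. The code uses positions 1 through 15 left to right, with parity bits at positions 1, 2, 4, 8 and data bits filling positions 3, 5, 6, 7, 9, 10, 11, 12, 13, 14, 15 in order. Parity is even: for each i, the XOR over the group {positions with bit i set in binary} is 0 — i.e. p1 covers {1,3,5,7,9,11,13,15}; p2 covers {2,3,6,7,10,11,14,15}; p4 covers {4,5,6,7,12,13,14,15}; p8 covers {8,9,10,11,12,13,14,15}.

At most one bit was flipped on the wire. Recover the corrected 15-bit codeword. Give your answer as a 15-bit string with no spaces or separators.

001010001001110

s1 (pos 1,3,5,7,9,11,13,15): 0⊕1⊕1⊕1⊕1⊕0⊕1⊕0 = 1
s2 (pos 2,3,6,7,10,11,14,15): 0⊕1⊕0⊕1⊕0⊕0⊕1⊕0 = 1
s4 (pos 4,5,6,7,12,13,14,15): 0⊕1⊕0⊕1⊕1⊕1⊕1⊕0 = 1
s8 (pos 8,9,10,11,12,13,14,15): 0⊕1⊕0⊕0⊕1⊕1⊕1⊕0 = 0
Syndrome s8…s1 = 0111 → error at position 7.
Flip position 7: 001010101001110 → 001010001001110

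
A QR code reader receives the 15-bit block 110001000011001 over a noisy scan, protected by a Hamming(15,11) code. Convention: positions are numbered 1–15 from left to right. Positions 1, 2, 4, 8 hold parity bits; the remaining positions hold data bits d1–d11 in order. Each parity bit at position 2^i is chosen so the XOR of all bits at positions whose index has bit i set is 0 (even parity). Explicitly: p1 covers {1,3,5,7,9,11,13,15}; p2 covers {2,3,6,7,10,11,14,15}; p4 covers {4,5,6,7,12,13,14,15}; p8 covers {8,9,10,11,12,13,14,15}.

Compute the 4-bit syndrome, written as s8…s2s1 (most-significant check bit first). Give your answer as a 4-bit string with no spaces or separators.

1101

s1 (pos 1,3,5,7,9,11,13,15): 1⊕0⊕0⊕0⊕0⊕1⊕0⊕1 = 1
s2 (pos 2,3,6,7,10,11,14,15): 1⊕0⊕1⊕0⊕0⊕1⊕0⊕1 = 0
s4 (pos 4,5,6,7,12,13,14,15): 0⊕0⊕1⊕0⊕1⊕0⊕0⊕1 = 1
s8 (pos 8,9,10,11,12,13,14,15): 0⊕0⊕0⊕1⊕1⊕0⊕0⊕1 = 1
Syndrome s8…s1 = 1101 → error at position 13.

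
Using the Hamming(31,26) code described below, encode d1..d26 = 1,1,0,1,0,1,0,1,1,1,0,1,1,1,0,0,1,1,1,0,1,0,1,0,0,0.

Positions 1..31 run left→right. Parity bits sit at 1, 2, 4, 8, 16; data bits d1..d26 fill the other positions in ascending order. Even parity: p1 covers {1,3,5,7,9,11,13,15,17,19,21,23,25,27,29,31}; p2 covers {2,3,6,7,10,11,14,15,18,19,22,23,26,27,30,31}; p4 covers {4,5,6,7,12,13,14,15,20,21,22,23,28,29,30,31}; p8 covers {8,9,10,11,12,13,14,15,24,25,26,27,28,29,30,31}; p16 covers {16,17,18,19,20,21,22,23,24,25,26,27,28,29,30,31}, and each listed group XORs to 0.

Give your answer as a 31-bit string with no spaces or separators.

Place data at non-parity positions: p1 p2 1 p4 1 0 1 p8 0 1 0 1 1 1 0 p16 1 1 1 0 0 1 1 1 0 1 0 1 0 0 0
p1 (pos 1,3,5,7,9,11,13,15,17,19,21,23,25,27,29,31): XOR of data positions = 1⊕1⊕1⊕0⊕0⊕1⊕0⊕1⊕1⊕0⊕1⊕0⊕0⊕0⊕0 = 1
p2 (pos 2,3,6,7,10,11,14,15,18,19,22,23,26,27,30,31): XOR of data positions = 1⊕0⊕1⊕1⊕0⊕1⊕0⊕1⊕1⊕1⊕1⊕1⊕0⊕0⊕0 = 1
p4 (pos 4,5,6,7,12,13,14,15,20,21,22,23,28,29,30,31): XOR of data positions = 1⊕0⊕1⊕1⊕1⊕1⊕0⊕0⊕0⊕1⊕1⊕1⊕0⊕0⊕0 = 0
p8 (pos 8,9,10,11,12,13,14,15,24,25,26,27,28,29,30,31): XOR of data positions = 0⊕1⊕0⊕1⊕1⊕1⊕0⊕1⊕0⊕1⊕0⊕1⊕0⊕0⊕0 = 1
p16 (pos 16,17,18,19,20,21,22,23,24,25,26,27,28,29,30,31): XOR of data positions = 1⊕1⊕1⊕0⊕0⊕1⊕1⊕1⊕0⊕1⊕0⊕1⊕0⊕0⊕0 = 0
Codeword: 1110101101011100111001110101000

1110101101011100111001110101000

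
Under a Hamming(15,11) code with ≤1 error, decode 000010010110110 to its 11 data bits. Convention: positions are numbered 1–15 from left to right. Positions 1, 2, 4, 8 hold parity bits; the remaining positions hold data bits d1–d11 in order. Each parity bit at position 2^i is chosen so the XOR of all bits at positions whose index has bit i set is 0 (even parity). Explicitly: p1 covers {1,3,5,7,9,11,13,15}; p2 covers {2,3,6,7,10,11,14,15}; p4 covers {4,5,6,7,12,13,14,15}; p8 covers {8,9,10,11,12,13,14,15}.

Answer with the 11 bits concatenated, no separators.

s1 (pos 1,3,5,7,9,11,13,15): 0⊕0⊕1⊕0⊕0⊕1⊕1⊕0 = 1
s2 (pos 2,3,6,7,10,11,14,15): 0⊕0⊕0⊕0⊕1⊕1⊕1⊕0 = 1
s4 (pos 4,5,6,7,12,13,14,15): 0⊕1⊕0⊕0⊕0⊕1⊕1⊕0 = 1
s8 (pos 8,9,10,11,12,13,14,15): 1⊕0⊕1⊕1⊕0⊕1⊕1⊕0 = 1
Syndrome s8…s1 = 1111 → error at position 15.
Flip position 15: 000010010110110 → 000010010110111
Read data bits from positions 3,5,6,7,9,10,11,12,13,14,15: 01000110111

01000110111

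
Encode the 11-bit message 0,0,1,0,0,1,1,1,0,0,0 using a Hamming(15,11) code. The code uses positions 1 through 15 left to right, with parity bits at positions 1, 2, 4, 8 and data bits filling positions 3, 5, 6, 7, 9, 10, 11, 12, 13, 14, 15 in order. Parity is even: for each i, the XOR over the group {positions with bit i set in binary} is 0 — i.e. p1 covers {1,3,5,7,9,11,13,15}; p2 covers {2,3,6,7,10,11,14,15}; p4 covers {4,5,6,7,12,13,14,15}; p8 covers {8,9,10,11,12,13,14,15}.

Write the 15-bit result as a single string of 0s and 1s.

Place data at non-parity positions: p1 p2 0 p4 0 1 0 p8 0 1 1 1 0 0 0
p1 (pos 1,3,5,7,9,11,13,15): XOR of data positions = 0⊕0⊕0⊕0⊕1⊕0⊕0 = 1
p2 (pos 2,3,6,7,10,11,14,15): XOR of data positions = 0⊕1⊕0⊕1⊕1⊕0⊕0 = 1
p4 (pos 4,5,6,7,12,13,14,15): XOR of data positions = 0⊕1⊕0⊕1⊕0⊕0⊕0 = 0
p8 (pos 8,9,10,11,12,13,14,15): XOR of data positions = 0⊕1⊕1⊕1⊕0⊕0⊕0 = 1
Codeword: 110001010111000

110001010111000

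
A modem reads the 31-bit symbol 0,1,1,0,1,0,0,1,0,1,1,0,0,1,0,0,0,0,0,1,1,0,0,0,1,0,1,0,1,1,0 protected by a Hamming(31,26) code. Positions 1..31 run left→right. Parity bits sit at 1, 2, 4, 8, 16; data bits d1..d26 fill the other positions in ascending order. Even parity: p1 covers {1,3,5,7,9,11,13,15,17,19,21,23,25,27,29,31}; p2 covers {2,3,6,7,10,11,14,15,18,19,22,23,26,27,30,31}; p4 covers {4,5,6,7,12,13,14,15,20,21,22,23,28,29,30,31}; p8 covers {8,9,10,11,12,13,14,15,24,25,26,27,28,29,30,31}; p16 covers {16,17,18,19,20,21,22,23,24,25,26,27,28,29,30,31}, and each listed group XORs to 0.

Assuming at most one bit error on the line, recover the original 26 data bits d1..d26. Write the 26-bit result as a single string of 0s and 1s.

s1 (pos 1,3,5,7,9,11,13,15,17,19,21,23,25,27,29,31): 0⊕1⊕1⊕0⊕0⊕1⊕0⊕0⊕0⊕0⊕1⊕0⊕1⊕1⊕1⊕0 = 1
s2 (pos 2,3,6,7,10,11,14,15,18,19,22,23,26,27,30,31): 1⊕1⊕0⊕0⊕1⊕1⊕1⊕0⊕0⊕0⊕0⊕0⊕0⊕1⊕1⊕0 = 1
s4 (pos 4,5,6,7,12,13,14,15,20,21,22,23,28,29,30,31): 0⊕1⊕0⊕0⊕0⊕0⊕1⊕0⊕1⊕1⊕0⊕0⊕0⊕1⊕1⊕0 = 0
s8 (pos 8,9,10,11,12,13,14,15,24,25,26,27,28,29,30,31): 1⊕0⊕1⊕1⊕0⊕0⊕1⊕0⊕0⊕1⊕0⊕1⊕0⊕1⊕1⊕0 = 0
s16 (pos 16,17,18,19,20,21,22,23,24,25,26,27,28,29,30,31): 0⊕0⊕0⊕0⊕1⊕1⊕0⊕0⊕0⊕1⊕0⊕1⊕0⊕1⊕1⊕0 = 0
Syndrome s16…s1 = 00011 → error at position 3.
Flip position 3: 0110100101100100000110001010110 → 0100100101100100000110001010110
Read data bits from positions 3,5,6,7,9,10,11,12,13,14,15,17,18,19,20,21,22,23,24,25,26,27,28,29,30,31: 01000110010000110001010110

01000110010000110001010110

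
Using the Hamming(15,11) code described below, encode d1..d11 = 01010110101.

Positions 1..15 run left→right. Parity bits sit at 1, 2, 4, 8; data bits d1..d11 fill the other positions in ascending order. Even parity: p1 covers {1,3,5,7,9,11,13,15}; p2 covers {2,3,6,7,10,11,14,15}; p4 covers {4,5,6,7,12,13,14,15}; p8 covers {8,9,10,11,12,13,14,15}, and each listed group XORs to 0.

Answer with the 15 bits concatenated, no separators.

100010100110101

Place data at non-parity positions: p1 p2 0 p4 1 0 1 p8 0 1 1 0 1 0 1
p1 (pos 1,3,5,7,9,11,13,15): XOR of data positions = 0⊕1⊕1⊕0⊕1⊕1⊕1 = 1
p2 (pos 2,3,6,7,10,11,14,15): XOR of data positions = 0⊕0⊕1⊕1⊕1⊕0⊕1 = 0
p4 (pos 4,5,6,7,12,13,14,15): XOR of data positions = 1⊕0⊕1⊕0⊕1⊕0⊕1 = 0
p8 (pos 8,9,10,11,12,13,14,15): XOR of data positions = 0⊕1⊕1⊕0⊕1⊕0⊕1 = 0
Codeword: 100010100110101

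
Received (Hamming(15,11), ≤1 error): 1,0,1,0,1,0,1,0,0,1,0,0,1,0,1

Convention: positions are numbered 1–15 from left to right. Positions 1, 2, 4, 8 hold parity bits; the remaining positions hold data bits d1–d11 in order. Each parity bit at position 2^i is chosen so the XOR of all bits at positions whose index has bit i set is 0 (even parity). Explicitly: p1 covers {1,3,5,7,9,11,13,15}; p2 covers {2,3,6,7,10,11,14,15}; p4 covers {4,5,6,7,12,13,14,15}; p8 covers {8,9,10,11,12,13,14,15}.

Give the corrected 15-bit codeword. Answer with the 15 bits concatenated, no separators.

s1 (pos 1,3,5,7,9,11,13,15): 1⊕1⊕1⊕1⊕0⊕0⊕1⊕1 = 0
s2 (pos 2,3,6,7,10,11,14,15): 0⊕1⊕0⊕1⊕1⊕0⊕0⊕1 = 0
s4 (pos 4,5,6,7,12,13,14,15): 0⊕1⊕0⊕1⊕0⊕1⊕0⊕1 = 0
s8 (pos 8,9,10,11,12,13,14,15): 0⊕0⊕1⊕0⊕0⊕1⊕0⊕1 = 1
Syndrome s8…s1 = 1000 → error at position 8.
Flip position 8: 101010100100101 → 101010110100101

101010110100101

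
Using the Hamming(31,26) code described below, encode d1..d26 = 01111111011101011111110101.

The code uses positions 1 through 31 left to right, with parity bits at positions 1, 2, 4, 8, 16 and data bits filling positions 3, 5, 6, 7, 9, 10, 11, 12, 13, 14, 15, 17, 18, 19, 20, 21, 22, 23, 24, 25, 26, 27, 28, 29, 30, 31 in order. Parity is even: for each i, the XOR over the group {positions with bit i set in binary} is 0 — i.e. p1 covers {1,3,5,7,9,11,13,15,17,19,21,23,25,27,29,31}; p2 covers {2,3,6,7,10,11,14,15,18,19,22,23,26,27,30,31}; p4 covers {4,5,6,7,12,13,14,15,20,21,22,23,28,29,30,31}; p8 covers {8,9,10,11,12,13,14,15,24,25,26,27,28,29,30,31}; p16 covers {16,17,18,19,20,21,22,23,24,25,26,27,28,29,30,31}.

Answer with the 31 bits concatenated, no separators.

1001111011110111101011111110101

Place data at non-parity positions: p1 p2 0 p4 1 1 1 p8 1 1 1 1 0 1 1 p16 1 0 1 0 1 1 1 1 1 1 1 0 1 0 1
p1 (pos 1,3,5,7,9,11,13,15,17,19,21,23,25,27,29,31): XOR of data positions = 0⊕1⊕1⊕1⊕1⊕0⊕1⊕1⊕1⊕1⊕1⊕1⊕1⊕1⊕1 = 1
p2 (pos 2,3,6,7,10,11,14,15,18,19,22,23,26,27,30,31): XOR of data positions = 0⊕1⊕1⊕1⊕1⊕1⊕1⊕0⊕1⊕1⊕1⊕1⊕1⊕0⊕1 = 0
p4 (pos 4,5,6,7,12,13,14,15,20,21,22,23,28,29,30,31): XOR of data positions = 1⊕1⊕1⊕1⊕0⊕1⊕1⊕0⊕1⊕1⊕1⊕0⊕1⊕0⊕1 = 1
p8 (pos 8,9,10,11,12,13,14,15,24,25,26,27,28,29,30,31): XOR of data positions = 1⊕1⊕1⊕1⊕0⊕1⊕1⊕1⊕1⊕1⊕1⊕0⊕1⊕0⊕1 = 0
p16 (pos 16,17,18,19,20,21,22,23,24,25,26,27,28,29,30,31): XOR of data positions = 1⊕0⊕1⊕0⊕1⊕1⊕1⊕1⊕1⊕1⊕1⊕0⊕1⊕0⊕1 = 1
Codeword: 1001111011110111101011111110101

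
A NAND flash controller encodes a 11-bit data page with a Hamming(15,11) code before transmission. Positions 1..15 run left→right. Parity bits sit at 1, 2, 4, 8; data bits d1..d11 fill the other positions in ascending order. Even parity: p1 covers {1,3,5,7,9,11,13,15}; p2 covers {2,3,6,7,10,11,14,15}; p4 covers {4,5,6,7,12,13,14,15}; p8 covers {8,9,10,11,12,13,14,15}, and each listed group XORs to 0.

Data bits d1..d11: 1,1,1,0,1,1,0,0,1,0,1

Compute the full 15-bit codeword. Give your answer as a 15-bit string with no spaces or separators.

101011001100101

Place data at non-parity positions: p1 p2 1 p4 1 1 0 p8 1 1 0 0 1 0 1
p1 (pos 1,3,5,7,9,11,13,15): XOR of data positions = 1⊕1⊕0⊕1⊕0⊕1⊕1 = 1
p2 (pos 2,3,6,7,10,11,14,15): XOR of data positions = 1⊕1⊕0⊕1⊕0⊕0⊕1 = 0
p4 (pos 4,5,6,7,12,13,14,15): XOR of data positions = 1⊕1⊕0⊕0⊕1⊕0⊕1 = 0
p8 (pos 8,9,10,11,12,13,14,15): XOR of data positions = 1⊕1⊕0⊕0⊕1⊕0⊕1 = 0
Codeword: 101011001100101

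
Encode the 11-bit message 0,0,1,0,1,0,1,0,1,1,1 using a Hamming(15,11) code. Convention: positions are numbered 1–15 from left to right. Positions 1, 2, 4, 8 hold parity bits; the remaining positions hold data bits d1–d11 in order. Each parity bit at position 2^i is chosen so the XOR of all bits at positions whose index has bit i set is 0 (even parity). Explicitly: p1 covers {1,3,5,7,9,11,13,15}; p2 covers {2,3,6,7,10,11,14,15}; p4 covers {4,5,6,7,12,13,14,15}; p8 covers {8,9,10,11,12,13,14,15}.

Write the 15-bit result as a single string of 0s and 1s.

Place data at non-parity positions: p1 p2 0 p4 0 1 0 p8 1 0 1 0 1 1 1
p1 (pos 1,3,5,7,9,11,13,15): XOR of data positions = 0⊕0⊕0⊕1⊕1⊕1⊕1 = 0
p2 (pos 2,3,6,7,10,11,14,15): XOR of data positions = 0⊕1⊕0⊕0⊕1⊕1⊕1 = 0
p4 (pos 4,5,6,7,12,13,14,15): XOR of data positions = 0⊕1⊕0⊕0⊕1⊕1⊕1 = 0
p8 (pos 8,9,10,11,12,13,14,15): XOR of data positions = 1⊕0⊕1⊕0⊕1⊕1⊕1 = 1
Codeword: 000001011010111

000001011010111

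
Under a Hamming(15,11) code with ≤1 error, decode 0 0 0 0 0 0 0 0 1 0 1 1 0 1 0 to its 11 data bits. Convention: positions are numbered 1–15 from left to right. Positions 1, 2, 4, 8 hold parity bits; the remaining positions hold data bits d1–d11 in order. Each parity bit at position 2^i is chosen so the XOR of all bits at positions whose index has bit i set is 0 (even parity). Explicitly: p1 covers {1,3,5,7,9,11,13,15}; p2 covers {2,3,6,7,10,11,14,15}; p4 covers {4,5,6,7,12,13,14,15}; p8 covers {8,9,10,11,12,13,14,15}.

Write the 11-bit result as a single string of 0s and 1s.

s1 (pos 1,3,5,7,9,11,13,15): 0⊕0⊕0⊕0⊕1⊕1⊕0⊕0 = 0
s2 (pos 2,3,6,7,10,11,14,15): 0⊕0⊕0⊕0⊕0⊕1⊕1⊕0 = 0
s4 (pos 4,5,6,7,12,13,14,15): 0⊕0⊕0⊕0⊕1⊕0⊕1⊕0 = 0
s8 (pos 8,9,10,11,12,13,14,15): 0⊕1⊕0⊕1⊕1⊕0⊕1⊕0 = 0
Syndrome s8…s1 = 0000 → no error.
Read data bits from positions 3,5,6,7,9,10,11,12,13,14,15: 00001011010

00001011010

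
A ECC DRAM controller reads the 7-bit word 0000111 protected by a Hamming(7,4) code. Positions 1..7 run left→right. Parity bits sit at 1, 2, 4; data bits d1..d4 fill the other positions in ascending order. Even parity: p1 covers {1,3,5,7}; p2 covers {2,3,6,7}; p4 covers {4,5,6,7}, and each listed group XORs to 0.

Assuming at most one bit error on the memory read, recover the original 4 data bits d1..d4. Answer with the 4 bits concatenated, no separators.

0111

s1 (pos 1,3,5,7): 0⊕0⊕1⊕1 = 0
s2 (pos 2,3,6,7): 0⊕0⊕1⊕1 = 0
s4 (pos 4,5,6,7): 0⊕1⊕1⊕1 = 1
Syndrome s4…s1 = 100 → error at position 4.
Flip position 4: 0000111 → 0001111
Read data bits from positions 3,5,6,7: 0111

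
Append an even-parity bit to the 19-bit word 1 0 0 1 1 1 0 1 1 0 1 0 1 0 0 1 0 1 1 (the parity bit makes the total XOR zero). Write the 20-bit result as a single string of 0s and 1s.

XOR of the 19 data bits: 1⊕0⊕0⊕1⊕1⊕1⊕0⊕1⊕1⊕0⊕1⊕0⊕1⊕0⊕0⊕1⊕0⊕1⊕1 = 1
Parity bit = 1 (so all 20 bits XOR to 0).

10011101101010010111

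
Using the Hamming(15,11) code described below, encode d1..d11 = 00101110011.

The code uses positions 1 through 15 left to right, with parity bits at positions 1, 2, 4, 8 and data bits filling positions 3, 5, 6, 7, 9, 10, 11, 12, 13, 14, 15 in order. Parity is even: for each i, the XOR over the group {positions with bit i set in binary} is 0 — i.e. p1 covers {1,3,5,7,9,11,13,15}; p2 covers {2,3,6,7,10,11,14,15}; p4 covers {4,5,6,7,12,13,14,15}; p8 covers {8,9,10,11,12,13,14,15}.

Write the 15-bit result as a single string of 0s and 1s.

Place data at non-parity positions: p1 p2 0 p4 0 1 0 p8 1 1 1 0 0 1 1
p1 (pos 1,3,5,7,9,11,13,15): XOR of data positions = 0⊕0⊕0⊕1⊕1⊕0⊕1 = 1
p2 (pos 2,3,6,7,10,11,14,15): XOR of data positions = 0⊕1⊕0⊕1⊕1⊕1⊕1 = 1
p4 (pos 4,5,6,7,12,13,14,15): XOR of data positions = 0⊕1⊕0⊕0⊕0⊕1⊕1 = 1
p8 (pos 8,9,10,11,12,13,14,15): XOR of data positions = 1⊕1⊕1⊕0⊕0⊕1⊕1 = 1
Codeword: 110101011110011

110101011110011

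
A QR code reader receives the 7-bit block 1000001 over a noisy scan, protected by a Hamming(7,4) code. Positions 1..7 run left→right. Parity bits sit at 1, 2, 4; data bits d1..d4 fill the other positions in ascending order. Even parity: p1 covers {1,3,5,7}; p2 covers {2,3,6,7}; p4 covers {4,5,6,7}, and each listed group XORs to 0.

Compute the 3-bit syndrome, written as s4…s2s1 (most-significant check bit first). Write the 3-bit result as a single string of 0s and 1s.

s1 (pos 1,3,5,7): 1⊕0⊕0⊕1 = 0
s2 (pos 2,3,6,7): 0⊕0⊕0⊕1 = 1
s4 (pos 4,5,6,7): 0⊕0⊕0⊕1 = 1
Syndrome s4…s1 = 110 → error at position 6.

110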